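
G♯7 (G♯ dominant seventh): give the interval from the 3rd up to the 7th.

Spelling the chord: G♯-B♯-D♯-F♯.
That puts B♯ below F♯.
From B♯ to F♯: 6 semitones over a fifth = diminished.
That tritone between 3rd and 7th is what gives the dominant seventh its pull toward resolution.

diminished fifth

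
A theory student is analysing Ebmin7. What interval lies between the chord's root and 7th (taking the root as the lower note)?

The chord tones of Ebm7 are Eb-Gb-Bb-Db.
That puts Eb below Db.
7 letter names make it a seventh; at 10 semitones (a half step narrower than major) the quality is minor.

minor seventh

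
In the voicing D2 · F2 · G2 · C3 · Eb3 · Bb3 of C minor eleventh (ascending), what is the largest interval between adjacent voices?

perfect fifth

Adjacent intervals: D2→F2 = minor third; F2→G2 = major second; G2→C3 = perfect fourth; C3→Eb3 = minor third; Eb3→Bb3 = perfect fifth.
The largest is Eb3 to Bb3, a perfect fifth (7 semitones).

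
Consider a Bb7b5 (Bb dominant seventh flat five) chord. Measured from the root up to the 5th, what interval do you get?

diminished 5th

The chord tones of Bb7b5 (Bb dominant seventh flat five) are Bb D Fb Ab.
That puts Bb below Fb.
From Bb to Fb: 6 semitones over a fifth = diminished.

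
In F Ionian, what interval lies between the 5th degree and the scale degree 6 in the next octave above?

major ninth

The scale runs F G A Bb C D E.
That puts C below D.
C up to D spans 9 letter names and 14 semitones — a major ninth.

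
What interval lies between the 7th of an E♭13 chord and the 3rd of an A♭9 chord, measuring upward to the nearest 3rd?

major 7th

E♭13 has D♭ as its 7th, and A♭9 has C as its 3rd.
D♭ up to C spans 7 letter names and 11 semitones — a major seventh.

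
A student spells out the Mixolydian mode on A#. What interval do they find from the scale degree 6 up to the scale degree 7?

The scale runs A# B# C## D# E# F## G#.
So we need the interval from F## up to G#.
2 letter names make it a second; at 1 semitone (a half step narrower than major) the quality is minor.

minor second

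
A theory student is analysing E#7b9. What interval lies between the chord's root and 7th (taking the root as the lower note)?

minor 7th

Spelling the chord: E#–G##–B#–D#–F#.
Root = E#; 7th = D#.
From E# to D#: 10 semitones over a seventh = minor.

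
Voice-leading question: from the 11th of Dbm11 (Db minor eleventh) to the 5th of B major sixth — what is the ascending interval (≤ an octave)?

The 11th of Dbm11 (Db minor eleventh) is Gb; the 5th of B major sixth is F#.
From Gb to F#: 12 semitones over a seventh = augmented.

augmented seventh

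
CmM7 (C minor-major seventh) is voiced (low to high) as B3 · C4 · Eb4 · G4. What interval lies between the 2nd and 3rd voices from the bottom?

Those voices are C4 and Eb4.
C up to Eb is 3 semitones, a half step narrower than a major third, so the interval is minor.

m3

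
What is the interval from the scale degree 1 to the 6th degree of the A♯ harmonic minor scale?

Spelling the A♯ harmonic minor scale: A♯ B♯ C♯ D♯ E♯ F♯ G𝄪.
So we need the interval from A♯ up to F♯.
6 letter names make it a sixth; at 8 semitones (a half step narrower than major) the quality is minor.

minor sixth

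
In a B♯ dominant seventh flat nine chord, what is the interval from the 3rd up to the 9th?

B♯7b9 is spelled B♯ D𝄪 F𝄪 A♯ C♯.
3rd = D𝄪; 9th = C♯.
From D𝄪 to C♯: 9 semitones over a seventh = diminished.

d7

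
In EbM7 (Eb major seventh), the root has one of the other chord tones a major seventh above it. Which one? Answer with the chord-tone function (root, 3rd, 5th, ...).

7th

Spelling the chord: Eb, G, Bb, D.
The root is Eb. A major seventh above Eb is D.
D is the chord's 7th.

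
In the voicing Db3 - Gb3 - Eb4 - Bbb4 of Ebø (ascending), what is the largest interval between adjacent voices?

major 6th

Adjacent intervals: Db3→Gb3 = perfect fourth; Gb3→Eb4 = major sixth; Eb4→Bbb4 = diminished fifth.
The largest is Gb3 to Eb4, a major sixth (9 semitones).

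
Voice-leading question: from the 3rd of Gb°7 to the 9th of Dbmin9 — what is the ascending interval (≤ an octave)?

The 3rd of Gb°7 is Bbb; the 9th of Dbmin9 is Eb.
From Bbb to Eb: 6 semitones over a fourth = augmented.

augmented 4th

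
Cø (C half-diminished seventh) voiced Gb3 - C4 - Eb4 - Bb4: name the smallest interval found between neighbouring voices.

m3

Adjacent intervals: Gb3→C4 = augmented fourth; C4→Eb4 = minor third; Eb4→Bb4 = perfect fifth.
The smallest is C4 to Eb4, a minor third (3 semitones).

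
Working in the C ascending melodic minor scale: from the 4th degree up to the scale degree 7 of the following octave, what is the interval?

Spelling the C ascending melodic minor scale: C D E♭ F G A B.
4th degree = F; degree 7 (up an octave) = B.
From F to B: 18 semitones over an eleventh = augmented.

augmented eleventh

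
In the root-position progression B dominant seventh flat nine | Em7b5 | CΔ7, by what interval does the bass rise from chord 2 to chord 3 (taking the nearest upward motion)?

minor sixth

The roots are E and C.
E up to C is 8 semitones, a half step narrower than a major sixth, so the interval is minor.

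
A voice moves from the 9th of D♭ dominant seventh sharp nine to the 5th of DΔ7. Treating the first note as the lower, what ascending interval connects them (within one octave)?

The 9th of D♭ dominant seventh sharp nine is E; the 5th of DΔ7 is A.
Counting 4 letters and 5 half steps from E gives a perfect fourth.

perfect 4th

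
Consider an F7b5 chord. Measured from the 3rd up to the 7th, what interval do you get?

diminished fifth

F7b5 is spelled F-A-Cb-Eb.
The 3rd is A and the 7th is Eb.
5 letter names make it a fifth; at 6 semitones (a half step narrower than perfect) the quality is diminished.
That tritone between 3rd and 7th is what gives the dominant seventh its pull toward resolution.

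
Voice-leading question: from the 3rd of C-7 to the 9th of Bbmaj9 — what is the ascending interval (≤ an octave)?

The 3rd of C-7 is Eb; the 9th of Bbmaj9 is C.
Eb up to C spans 6 letter names and 9 semitones — a major sixth.

major 6th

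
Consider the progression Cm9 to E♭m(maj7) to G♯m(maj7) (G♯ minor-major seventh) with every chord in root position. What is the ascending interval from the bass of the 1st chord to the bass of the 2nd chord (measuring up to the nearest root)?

minor 3rd

The roots are C and E♭.
From C to E♭: 3 semitones over a third = minor.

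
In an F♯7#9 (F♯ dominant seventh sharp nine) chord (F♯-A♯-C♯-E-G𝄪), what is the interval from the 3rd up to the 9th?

major seventh

The 3rd is A♯ and the 9th is G𝄪.
A♯ up to G𝄪 spans 7 letter names and 11 semitones — a major seventh.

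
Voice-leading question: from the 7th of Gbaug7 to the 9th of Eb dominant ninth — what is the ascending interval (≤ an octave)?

augmented 1st

The 7th of Gbaug7 is Fb; the 9th of Eb dominant ninth is F.
Fb up to F is 1 semitone, a half step wider than a perfect unison, so the interval is augmented.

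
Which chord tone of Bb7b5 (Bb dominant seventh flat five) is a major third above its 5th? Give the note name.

Ab

Bb dominant seventh flat five: Bb-D-Fb-Ab.
The 5th is Fb. A major third above Fb is Ab.
Ab is the chord's 7th.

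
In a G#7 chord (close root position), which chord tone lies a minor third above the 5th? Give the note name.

F#

G#7 (G# dominant seventh) is spelled G#, B#, D#, F#.
The 5th is D#. A minor third above D# is F#.
F# is the chord's 7th.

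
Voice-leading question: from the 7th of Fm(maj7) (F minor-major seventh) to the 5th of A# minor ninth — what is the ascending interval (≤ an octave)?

augmented unison

The 7th of Fm(maj7) (F minor-major seventh) is E; the 5th of A# minor ninth is E#.
From E to E#: 1 semitone over a unison = augmented.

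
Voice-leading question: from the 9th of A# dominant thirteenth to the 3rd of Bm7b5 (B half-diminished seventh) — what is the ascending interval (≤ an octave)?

A# dominant thirteenth has B# as its 9th, and Bm7b5 (B half-diminished seventh) has D as its 3rd.
B# up to D is 2 semitones, a whole step narrower than a major third, so the interval is diminished.

d3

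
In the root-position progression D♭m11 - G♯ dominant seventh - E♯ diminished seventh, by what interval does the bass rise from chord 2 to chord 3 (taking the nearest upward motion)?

major 6th

The roots are G♯ and E♯.
G♯ up to E♯ spans 6 letter names and 9 semitones — a major sixth.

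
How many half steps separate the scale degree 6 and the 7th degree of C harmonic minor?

The scale is C D Eb F G Ab B.
Ab up to B is an augmented second — 3 semitones.

3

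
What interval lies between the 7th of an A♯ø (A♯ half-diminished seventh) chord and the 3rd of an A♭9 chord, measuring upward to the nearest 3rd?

A♯ø (A♯ half-diminished seventh) has G♯ as its 7th, and A♭9 has C as its 3rd.
G♯ up to C is 4 semitones, a half step narrower than a perfect fourth, so the interval is diminished.

diminished fourth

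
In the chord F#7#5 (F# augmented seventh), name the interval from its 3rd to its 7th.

diminished 5th

F# augmented seventh: F#, A#, C##, E.
That puts A# below E.
5 letter names make it a fifth; at 6 semitones (a half step narrower than perfect) the quality is diminished.
That tritone between 3rd and 7th is what gives the dominant seventh its pull toward resolution.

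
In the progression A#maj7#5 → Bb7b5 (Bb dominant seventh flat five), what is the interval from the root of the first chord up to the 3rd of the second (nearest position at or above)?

A#maj7#5 has A# as its root, and Bb7b5 (Bb dominant seventh flat five) has D as its 3rd.
4 letter names make it a fourth; at 4 semitones (a half step narrower than perfect) the quality is diminished.

d4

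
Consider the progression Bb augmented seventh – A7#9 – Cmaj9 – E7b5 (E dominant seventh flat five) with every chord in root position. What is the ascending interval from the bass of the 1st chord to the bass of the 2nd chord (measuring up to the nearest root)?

The roots are Bb and A.
Counting 7 letters and 11 half steps from Bb gives a major seventh.

major seventh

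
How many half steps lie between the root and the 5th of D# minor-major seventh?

D#mM7: D#-F#-A#-C##.
D# to A# is a perfect fifth: 7 semitones.

7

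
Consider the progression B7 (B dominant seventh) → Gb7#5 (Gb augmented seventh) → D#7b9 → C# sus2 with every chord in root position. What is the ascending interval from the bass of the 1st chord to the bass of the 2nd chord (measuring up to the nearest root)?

The roots are B and Gb.
6 letter names make it a sixth; at 7 semitones (a whole step narrower than major) the quality is diminished.

diminished 6th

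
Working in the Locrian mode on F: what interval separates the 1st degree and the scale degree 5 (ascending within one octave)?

The scale runs F Gb Ab Bb Cb Db Eb.
That puts F below Cb.
5 letter names make it a fifth; at 6 semitones (a half step narrower than perfect) the quality is diminished.

diminished fifth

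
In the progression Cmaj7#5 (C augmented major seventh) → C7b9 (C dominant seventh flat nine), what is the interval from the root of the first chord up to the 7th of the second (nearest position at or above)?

Cmaj7#5 (C augmented major seventh) has C as its root, and C7b9 (C dominant seventh flat nine) has Bb as its 7th.
C up to Bb is 10 semitones, a half step narrower than a major seventh, so the interval is minor.

minor seventh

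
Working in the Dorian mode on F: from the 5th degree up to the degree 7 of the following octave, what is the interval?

The scale runs F G A♭ B♭ C D E♭.
5th degree = C; 7th degree (up an octave) = E♭.
From C to E♭: 15 semitones over a tenth = minor.

minor tenth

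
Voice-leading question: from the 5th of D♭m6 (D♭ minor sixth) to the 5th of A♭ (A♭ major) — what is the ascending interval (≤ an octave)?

The 5th of D♭m6 (D♭ minor sixth) is A♭; the 5th of A♭ (A♭ major) is E♭.
A♭ up to E♭ spans 5 letter names and 7 semitones — a perfect fifth.

P5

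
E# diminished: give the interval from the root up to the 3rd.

E# diminished is spelled E#, G#, B.
So we need the interval from E# up to G#.
From E# to G#: 3 semitones over a third = minor.

minor third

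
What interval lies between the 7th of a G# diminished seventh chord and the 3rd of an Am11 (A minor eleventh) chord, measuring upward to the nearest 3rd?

perfect fifth

G# diminished seventh has F as its 7th, and Am11 (A minor eleventh) has C as its 3rd.
Counting 5 letters and 7 half steps from F gives a perfect fifth.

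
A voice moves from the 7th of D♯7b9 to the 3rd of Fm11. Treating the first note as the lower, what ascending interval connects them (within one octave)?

diminished 6th

The 7th of D♯7b9 is C♯; the 3rd of Fm11 is A♭.
6 letter names make it a sixth; at 7 semitones (a whole step narrower than major) the quality is diminished.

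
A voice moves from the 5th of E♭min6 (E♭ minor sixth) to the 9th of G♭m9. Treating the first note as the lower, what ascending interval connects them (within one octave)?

E♭min6 (E♭ minor sixth) has B♭ as its 5th, and G♭m9 has A♭ as its 9th.
From B♭ to A♭: 10 semitones over a seventh = minor.

m7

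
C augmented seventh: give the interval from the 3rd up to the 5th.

major third

C7#5: C-E-G#-Bb.
3rd = E; 5th = G#.
Counting 3 letters and 4 half steps from E gives a major third.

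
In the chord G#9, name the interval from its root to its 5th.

G#9 is spelled G#, B#, D#, F#, A#.
That puts G# below D#.
From G# to D# is 7 semitones, exactly the perfect fifth.

perfect fifth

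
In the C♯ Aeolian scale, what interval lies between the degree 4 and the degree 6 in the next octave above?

Spelling the C♯ Aeolian scale: C♯ D♯ E F♯ G♯ A B.
Degree 4 = F♯; scale degree 6 (up an octave) = A.
From F♯ to A: 15 semitones over a tenth = minor.

minor tenth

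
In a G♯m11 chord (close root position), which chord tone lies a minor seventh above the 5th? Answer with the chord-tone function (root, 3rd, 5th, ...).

11th

G♯m11: G♯–B–D♯–F♯–A♯–C♯.
The 5th is D♯. A minor seventh above D♯ is C♯.
C♯ is the chord's 11th.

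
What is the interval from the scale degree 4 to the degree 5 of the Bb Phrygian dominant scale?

Spelling the Bb Phrygian dominant scale: Bb Cb D Eb F Gb Ab.
That puts Eb below F.
From Eb to F is 2 semitones, exactly the major second.

major second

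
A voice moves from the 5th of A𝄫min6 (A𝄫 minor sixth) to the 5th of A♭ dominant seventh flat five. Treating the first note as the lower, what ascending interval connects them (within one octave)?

A𝄫min6 (A𝄫 minor sixth) has E𝄫 as its 5th, and A♭ dominant seventh flat five has E𝄫 as its 5th.
Counting 1 letters and 0 half steps from E𝄫 gives a perfect unison.

perfect 1st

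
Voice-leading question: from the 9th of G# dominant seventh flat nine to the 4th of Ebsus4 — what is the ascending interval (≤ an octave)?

The 9th of G# dominant seventh flat nine is A; the 4th of Ebsus4 is Ab.
A up to Ab is 11 semitones, a half step narrower than a perfect octave, so the interval is diminished.

diminished octave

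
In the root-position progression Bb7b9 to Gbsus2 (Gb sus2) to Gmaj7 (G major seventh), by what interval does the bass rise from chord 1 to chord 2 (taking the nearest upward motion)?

The roots are Bb and Gb.
6 letter names make it a sixth; at 8 semitones (a half step narrower than major) the quality is minor.

minor sixth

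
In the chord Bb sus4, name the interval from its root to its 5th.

perfect 5th

Bbsus4: Bb Eb F.
The root is Bb and the 5th is F.
Counting 5 letters and 7 half steps from Bb gives a perfect fifth.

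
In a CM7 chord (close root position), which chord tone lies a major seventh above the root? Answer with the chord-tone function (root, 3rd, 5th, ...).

7th

CΔ7 (C major seventh): C, E, G, B.
The root is C. A major seventh above C is B.
B is the chord's 7th.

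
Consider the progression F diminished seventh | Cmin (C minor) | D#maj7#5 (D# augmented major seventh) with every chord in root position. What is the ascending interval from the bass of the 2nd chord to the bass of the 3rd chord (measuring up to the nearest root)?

augmented second

The roots are C and D#.
From C to D#: 3 semitones over a second = augmented.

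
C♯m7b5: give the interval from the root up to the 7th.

C♯m7b5: C♯, E, G, B.
The root is C♯ and the 7th is B.
From C♯ to B: 10 semitones over a seventh = minor.

minor 7th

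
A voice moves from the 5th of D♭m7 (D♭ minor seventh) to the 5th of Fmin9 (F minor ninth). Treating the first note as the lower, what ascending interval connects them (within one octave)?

D♭m7 (D♭ minor seventh) has A♭ as its 5th, and Fmin9 (F minor ninth) has C as its 5th.
Counting 3 letters and 4 half steps from A♭ gives a major third.

major 3rd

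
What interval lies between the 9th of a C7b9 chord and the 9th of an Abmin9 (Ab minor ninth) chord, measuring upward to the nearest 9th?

M6

C7b9 has Db as its 9th, and Abmin9 (Ab minor ninth) has Bb as its 9th.
From Db to Bb is 9 semitones, exactly the major sixth.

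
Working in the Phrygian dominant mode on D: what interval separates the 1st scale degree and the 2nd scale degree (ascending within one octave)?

The scale runs D Eb F# G A Bb C.
1st scale degree = D; scale degree 2 = Eb.
2 letter names make it a second; at 1 semitone (a half step narrower than major) the quality is minor.

minor second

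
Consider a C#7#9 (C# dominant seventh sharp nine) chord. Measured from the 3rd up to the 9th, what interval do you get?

Spelling the chord: C#-E#-G#-B-D##.
The 3rd is E# and the 9th is D##.
From E# to D## is 11 semitones, exactly the major seventh.

major seventh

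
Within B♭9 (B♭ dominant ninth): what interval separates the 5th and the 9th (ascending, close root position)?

P5

Spelling the chord: B♭–D–F–A♭–C.
The 5th is F and the 9th is C.
Counting 5 letters and 7 half steps from F gives a perfect fifth.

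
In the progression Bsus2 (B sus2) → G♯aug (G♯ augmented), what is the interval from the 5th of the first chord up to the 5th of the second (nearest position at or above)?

augmented 6th

Bsus2 (B sus2) has F♯ as its 5th, and G♯aug (G♯ augmented) has D𝄪 as its 5th.
F♯ up to D𝄪 is 10 semitones, a half step wider than a major sixth, so the interval is augmented.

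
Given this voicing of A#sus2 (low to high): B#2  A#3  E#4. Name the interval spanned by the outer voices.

perfect eleventh

The outer voices are B#2 and E#4.
From B# to E# is 17 semitones, exactly the perfect eleventh.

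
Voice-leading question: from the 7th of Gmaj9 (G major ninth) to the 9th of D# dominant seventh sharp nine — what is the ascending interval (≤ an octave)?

augmented seventh

The 7th of Gmaj9 (G major ninth) is F#; the 9th of D# dominant seventh sharp nine is E##.
From F# to E##: 12 semitones over a seventh = augmented.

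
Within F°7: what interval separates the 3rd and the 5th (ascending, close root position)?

minor third

Spelling the chord: F, A♭, C♭, E𝄫.
3rd = A♭; 5th = C♭.
3 letter names make it a third; at 3 semitones (a half step narrower than major) the quality is minor.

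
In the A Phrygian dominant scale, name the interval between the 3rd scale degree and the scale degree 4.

A phrygian dominant: A B♭ C♯ D E F G.
3rd scale degree = C♯; degree 4 = D.
C♯ up to D is 1 semitone, a half step narrower than a major second, so the interval is minor.

minor 2nd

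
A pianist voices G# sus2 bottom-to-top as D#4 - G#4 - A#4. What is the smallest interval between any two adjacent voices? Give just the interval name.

Adjacent intervals: D#4→G#4 = perfect fourth; G#4→A#4 = major second.
The smallest is G#4 to A#4, a major second (2 semitones).

M2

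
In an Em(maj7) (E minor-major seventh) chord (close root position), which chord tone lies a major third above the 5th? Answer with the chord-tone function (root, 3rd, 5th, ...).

The chord tones of EmM7 are E–G–B–D#.
The 5th is B. A major third above B is D#.
D# is the chord's 7th.

7th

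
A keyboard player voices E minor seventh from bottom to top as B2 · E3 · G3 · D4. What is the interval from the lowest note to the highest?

The outer voices are B2 and D4.
B up to D is 15 semitones, a half step narrower than a major tenth, so the interval is minor.

minor 10th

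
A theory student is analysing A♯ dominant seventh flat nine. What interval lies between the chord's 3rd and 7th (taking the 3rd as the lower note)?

The chord tones of A♯7b9 (A♯ dominant seventh flat nine) are A♯, C𝄪, E♯, G♯, B.
That puts C𝄪 below G♯.
5 letter names make it a fifth; at 6 semitones (a half step narrower than perfect) the quality is diminished.
This 3–7 tritone is the characteristic tension at the heart of the dominant sound.

diminished fifth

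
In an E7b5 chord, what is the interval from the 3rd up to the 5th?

diminished third

The chord tones of E dominant seventh flat five are E, G#, Bb, D.
So we need the interval from G# up to Bb.
G# up to Bb is 2 semitones, a whole step narrower than a major third, so the interval is diminished.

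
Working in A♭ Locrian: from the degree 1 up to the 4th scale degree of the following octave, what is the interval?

P11

A♭ locrian: A♭ B𝄫 C♭ D♭ E𝄫 F♭ G♭.
The degree 1 is A♭ and the degree 4 (up an octave) is D♭.
A♭ up to D♭ spans 11 letter names and 17 semitones — a perfect eleventh.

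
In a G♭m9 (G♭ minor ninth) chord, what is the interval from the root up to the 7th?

minor seventh

The chord tones of G♭m9 (G♭ minor ninth) are G♭–B𝄫–D♭–F♭–A♭.
The root is G♭ and the 7th is F♭.
G♭ up to F♭ is 10 semitones, a half step narrower than a major seventh, so the interval is minor.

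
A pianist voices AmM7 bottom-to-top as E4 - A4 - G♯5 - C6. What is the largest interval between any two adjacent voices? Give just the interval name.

M7

Adjacent intervals: E4→A4 = perfect fourth; A4→G♯5 = major seventh; G♯5→C6 = diminished fourth.
The largest is A4 to G♯5, a major seventh (11 semitones).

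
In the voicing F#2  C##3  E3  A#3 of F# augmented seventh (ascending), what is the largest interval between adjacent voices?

augmented fifth

Adjacent intervals: F#2→C##3 = augmented fifth; C##3→E3 = diminished third; E3→A#3 = augmented fourth.
The largest is F#2 to C##3, an augmented fifth (8 semitones).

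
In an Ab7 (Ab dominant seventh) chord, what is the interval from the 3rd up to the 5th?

The chord tones of Ab7 (Ab dominant seventh) are Ab–C–Eb–Gb.
That puts C below Eb.
3 letter names make it a third; at 3 semitones (a half step narrower than major) the quality is minor.

minor third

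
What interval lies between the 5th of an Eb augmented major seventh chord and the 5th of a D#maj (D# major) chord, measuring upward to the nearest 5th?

major seventh

The 5th of Eb augmented major seventh is B; the 5th of D#maj (D# major) is A#.
B up to A# spans 7 letter names and 11 semitones — a major seventh.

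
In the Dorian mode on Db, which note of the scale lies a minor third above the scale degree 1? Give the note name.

The scale is Db Eb Fb Gb Ab Bb Cb.
The scale degree 1 is Db; a minor third above that is Fb — scale degree 3.

Fb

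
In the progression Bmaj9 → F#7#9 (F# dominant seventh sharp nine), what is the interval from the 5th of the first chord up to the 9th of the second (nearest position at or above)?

augmented 2nd

Bmaj9 has F# as its 5th, and F#7#9 (F# dominant seventh sharp nine) has G## as its 9th.
F# up to G## is 3 semitones, a half step wider than a major second, so the interval is augmented.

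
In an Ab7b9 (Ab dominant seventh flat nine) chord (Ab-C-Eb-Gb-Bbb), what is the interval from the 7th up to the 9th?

minor third

7th = Gb; 9th = Bbb.
From Gb to Bbb: 3 semitones over a third = minor.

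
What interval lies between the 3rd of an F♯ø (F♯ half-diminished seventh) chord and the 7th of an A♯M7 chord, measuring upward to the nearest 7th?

The 3rd of F♯ø (F♯ half-diminished seventh) is A; the 7th of A♯M7 is G𝄪.
A up to G𝄪 is 12 semitones, a half step wider than a major seventh, so the interval is augmented.

augmented seventh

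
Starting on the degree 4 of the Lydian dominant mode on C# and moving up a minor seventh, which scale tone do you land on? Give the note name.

E#

The scale is C# D# E# F## G# A# B.
The degree 4 is F##; a minor seventh above that is E# — scale degree 3.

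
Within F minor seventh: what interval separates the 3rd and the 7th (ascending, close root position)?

perfect 5th

Fmin7 (F minor seventh): F-Ab-C-Eb.
So we need the interval from Ab up to Eb.
From Ab to Eb is 7 semitones, exactly the perfect fifth.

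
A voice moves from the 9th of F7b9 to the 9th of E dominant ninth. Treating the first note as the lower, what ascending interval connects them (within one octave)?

augmented seventh

The 9th of F7b9 is Gb; the 9th of E dominant ninth is F#.
Gb up to F# is 12 semitones, a half step wider than a major seventh, so the interval is augmented.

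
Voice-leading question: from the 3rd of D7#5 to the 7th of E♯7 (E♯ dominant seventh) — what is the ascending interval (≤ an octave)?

The 3rd of D7#5 is F♯; the 7th of E♯7 (E♯ dominant seventh) is D♯.
F♯ up to D♯ spans 6 letter names and 9 semitones — a major sixth.

major sixth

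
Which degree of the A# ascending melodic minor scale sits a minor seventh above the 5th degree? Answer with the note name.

The scale is A# B# C# D# E# F## G##.
The 5th degree is E#; a minor seventh above that is D# — scale degree 4.

D#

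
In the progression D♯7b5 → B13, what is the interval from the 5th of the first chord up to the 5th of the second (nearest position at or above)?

M6

The 5th of D♯7b5 is A; the 5th of B13 is F♯.
A up to F♯ spans 6 letter names and 9 semitones — a major sixth.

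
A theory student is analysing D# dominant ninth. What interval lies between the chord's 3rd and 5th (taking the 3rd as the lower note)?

minor third

D#9 is spelled D#–F##–A#–C#–E#.
So we need the interval from F## up to A#.
From F## to A#: 3 semitones over a third = minor.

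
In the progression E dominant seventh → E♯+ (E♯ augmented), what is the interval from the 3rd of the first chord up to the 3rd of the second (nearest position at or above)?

augmented unison

E dominant seventh has G♯ as its 3rd, and E♯+ (E♯ augmented) has G𝄪 as its 3rd.
G♯ up to G𝄪 is 1 semitone, a half step wider than a perfect unison, so the interval is augmented.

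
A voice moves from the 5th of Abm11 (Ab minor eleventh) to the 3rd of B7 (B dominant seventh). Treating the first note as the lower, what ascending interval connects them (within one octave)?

augmented seventh

The 5th of Abm11 (Ab minor eleventh) is Eb; the 3rd of B7 (B dominant seventh) is D#.
Eb up to D# is 12 semitones, a half step wider than a major seventh, so the interval is augmented.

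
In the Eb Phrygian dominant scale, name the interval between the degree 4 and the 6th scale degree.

minor third

Spelling the Eb Phrygian dominant scale: Eb Fb G Ab Bb Cb Db.
Degree 4 = Ab; degree 6 = Cb.
3 letter names make it a third; at 3 semitones (a half step narrower than major) the quality is minor.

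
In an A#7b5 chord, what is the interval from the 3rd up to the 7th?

A#7b5 (A# dominant seventh flat five) is spelled A#-C##-E-G#.
The 3rd is C## and the 7th is G#.
5 letter names make it a fifth; at 6 semitones (a half step narrower than perfect) the quality is diminished.
This 3–7 tritone is the characteristic tension at the heart of the dominant sound.

diminished fifth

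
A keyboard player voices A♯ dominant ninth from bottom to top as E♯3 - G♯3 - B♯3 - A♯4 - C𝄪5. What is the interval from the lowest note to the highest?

The outer voices are E♯3 and C𝄪5.
From E♯ to C𝄪 is 21 semitones, exactly the major thirteenth.

major thirteenth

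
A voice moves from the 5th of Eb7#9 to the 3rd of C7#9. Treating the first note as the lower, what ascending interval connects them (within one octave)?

The 5th of Eb7#9 is Bb; the 3rd of C7#9 is E.
4 letter names make it a fourth; at 6 semitones (a half step wider than perfect) the quality is augmented.

augmented fourth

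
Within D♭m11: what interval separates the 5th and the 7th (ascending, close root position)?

Spelling the chord: D♭, F♭, A♭, C♭, E♭, G♭.
The 5th is A♭ and the 7th is C♭.
A♭ up to C♭ is 3 semitones, a half step narrower than a major third, so the interval is minor.

minor third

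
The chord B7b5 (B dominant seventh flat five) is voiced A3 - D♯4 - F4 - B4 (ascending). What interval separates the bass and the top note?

The outer voices are A3 and B4.
A up to B spans 9 letter names and 14 semitones — a major ninth.

major 9th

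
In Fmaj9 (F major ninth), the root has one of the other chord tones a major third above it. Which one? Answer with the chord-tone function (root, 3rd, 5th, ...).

3rd

Fmaj9: F-A-C-E-G.
The root is F. A major third above F is A.
A is the chord's 3rd.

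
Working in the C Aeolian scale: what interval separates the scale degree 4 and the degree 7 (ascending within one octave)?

perfect fourth

Spelling the C Aeolian scale: C D E♭ F G A♭ B♭.
Scale degree 4 = F; scale degree 7 = B♭.
From F to B♭ is 5 semitones, exactly the perfect fourth.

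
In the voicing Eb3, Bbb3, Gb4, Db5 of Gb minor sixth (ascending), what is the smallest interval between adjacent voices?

Adjacent intervals: Eb3→Bbb3 = diminished fifth; Bbb3→Gb4 = major sixth; Gb4→Db5 = perfect fifth.
The smallest is Eb3 to Bbb3, a diminished fifth (6 semitones).

diminished fifth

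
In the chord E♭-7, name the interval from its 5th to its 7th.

E♭ minor seventh is spelled E♭, G♭, B♭, D♭.
5th = B♭; 7th = D♭.
From B♭ to D♭: 3 semitones over a third = minor.

minor third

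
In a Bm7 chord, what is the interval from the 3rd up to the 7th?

Bm7 is spelled B-D-F♯-A.
That puts D below A.
From D to A is 7 semitones, exactly the perfect fifth.

perfect 5th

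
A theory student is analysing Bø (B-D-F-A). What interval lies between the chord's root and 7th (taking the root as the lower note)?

Root = B; 7th = A.
7 letter names make it a seventh; at 10 semitones (a half step narrower than major) the quality is minor.

m7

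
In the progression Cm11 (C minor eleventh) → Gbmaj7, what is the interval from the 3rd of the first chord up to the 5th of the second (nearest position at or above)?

The 3rd of Cm11 (C minor eleventh) is Eb; the 5th of Gbmaj7 is Db.
7 letter names make it a seventh; at 10 semitones (a half step narrower than major) the quality is minor.

minor 7th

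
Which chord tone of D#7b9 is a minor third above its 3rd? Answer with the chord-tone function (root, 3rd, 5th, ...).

5th

D#7b9 (D# dominant seventh flat nine) is spelled D#–F##–A#–C#–E.
The 3rd is F##. A minor third above F## is A#.
A# is the chord's 5th.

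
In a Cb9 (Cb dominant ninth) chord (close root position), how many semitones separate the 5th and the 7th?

Cb9 (Cb dominant ninth): Cb–Eb–Gb–Bbb–Db.
Gb to Bbb is a minor third: 3 semitones.

3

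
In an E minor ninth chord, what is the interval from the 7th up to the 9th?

major 3rd

Spelling the chord: E–G–B–D–F#.
That puts D below F#.
From D to F# is 4 semitones, exactly the major third.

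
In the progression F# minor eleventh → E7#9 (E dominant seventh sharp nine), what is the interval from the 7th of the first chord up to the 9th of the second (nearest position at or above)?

augmented second

The 7th of F# minor eleventh is E; the 9th of E7#9 (E dominant seventh sharp nine) is F##.
From E to F##: 3 semitones over a second = augmented.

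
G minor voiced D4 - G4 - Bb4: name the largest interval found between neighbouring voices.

Adjacent intervals: D4→G4 = perfect fourth; G4→Bb4 = minor third.
The largest is D4 to G4, a perfect fourth (5 semitones).

perfect fourth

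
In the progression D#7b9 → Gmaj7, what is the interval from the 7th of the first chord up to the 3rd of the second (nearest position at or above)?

minor seventh

D#7b9 has C# as its 7th, and Gmaj7 has B as its 3rd.
C# up to B is 10 semitones, a half step narrower than a major seventh, so the interval is minor.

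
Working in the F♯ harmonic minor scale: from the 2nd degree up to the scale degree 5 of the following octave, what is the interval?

F♯ harmonic minor: F♯ G♯ A B C♯ D E♯.
The 2nd degree is G♯ and the degree 5 (up an octave) is C♯.
Counting 11 letters and 17 half steps from G♯ gives a perfect eleventh.

P11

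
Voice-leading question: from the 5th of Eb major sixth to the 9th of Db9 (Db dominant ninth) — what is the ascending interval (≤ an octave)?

P4

Eb major sixth has Bb as its 5th, and Db9 (Db dominant ninth) has Eb as its 9th.
Counting 4 letters and 5 half steps from Bb gives a perfect fourth.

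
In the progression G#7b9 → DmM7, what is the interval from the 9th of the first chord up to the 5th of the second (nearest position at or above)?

The 9th of G#7b9 is A; the 5th of DmM7 is A.
From A to A is 0 semitones, exactly the perfect unison.

perfect unison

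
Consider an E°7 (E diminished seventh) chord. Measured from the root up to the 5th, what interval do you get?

diminished fifth

The chord tones of E diminished seventh are E–G–Bb–Db.
That puts E below Bb.
5 letter names make it a fifth; at 6 semitones (a half step narrower than perfect) the quality is diminished.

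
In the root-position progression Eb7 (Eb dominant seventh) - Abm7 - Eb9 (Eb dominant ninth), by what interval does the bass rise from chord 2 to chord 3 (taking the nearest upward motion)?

perfect fifth

The roots are Ab and Eb.
Ab up to Eb spans 5 letter names and 7 semitones — a perfect fifth.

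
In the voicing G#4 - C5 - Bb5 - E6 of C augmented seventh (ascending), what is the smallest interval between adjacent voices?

Adjacent intervals: G#4→C5 = diminished fourth; C5→Bb5 = minor seventh; Bb5→E6 = augmented fourth.
The smallest is G#4 to C5, a diminished fourth (4 semitones).

diminished fourth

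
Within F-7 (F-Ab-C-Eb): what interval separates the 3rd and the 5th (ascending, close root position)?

3rd = Ab; 5th = C.
From Ab to C is 4 semitones, exactly the major third.

major 3rd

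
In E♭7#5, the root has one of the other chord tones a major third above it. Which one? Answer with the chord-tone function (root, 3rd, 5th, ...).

3rd

E♭aug7: E♭, G, B, D♭.
The root is E♭. A major third above E♭ is G.
G is the chord's 3rd.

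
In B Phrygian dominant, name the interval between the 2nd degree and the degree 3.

augmented second

B phrygian dominant: B C D♯ E F♯ G A.
That puts C below D♯.
C up to D♯ is 3 semitones, a half step wider than a major second, so the interval is augmented.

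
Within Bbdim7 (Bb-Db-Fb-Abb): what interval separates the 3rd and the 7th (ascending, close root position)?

3rd = Db; 7th = Abb.
Db up to Abb is 6 semitones, a half step narrower than a perfect fifth, so the interval is diminished.

diminished fifth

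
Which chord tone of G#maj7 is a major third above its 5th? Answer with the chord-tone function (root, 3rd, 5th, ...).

G# major seventh: G#, B#, D#, F##.
The 5th is D#. A major third above D# is F##.
F## is the chord's 7th.

7th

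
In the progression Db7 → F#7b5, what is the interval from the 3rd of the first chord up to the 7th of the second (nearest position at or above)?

major seventh

The 3rd of Db7 is F; the 7th of F#7b5 is E.
From F to E is 11 semitones, exactly the major seventh.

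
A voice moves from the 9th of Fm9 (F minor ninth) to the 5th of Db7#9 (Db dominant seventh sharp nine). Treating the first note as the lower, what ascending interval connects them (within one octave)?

minor 2nd

Fm9 (F minor ninth) has G as its 9th, and Db7#9 (Db dominant seventh sharp nine) has Ab as its 5th.
2 letter names make it a second; at 1 semitone (a half step narrower than major) the quality is minor.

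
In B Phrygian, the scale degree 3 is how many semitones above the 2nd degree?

2

The scale is B C D E F♯ G A.
C up to D is a major second — 2 semitones.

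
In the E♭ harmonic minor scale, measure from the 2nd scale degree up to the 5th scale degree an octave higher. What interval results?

P11

The scale runs E♭ F G♭ A♭ B♭ C♭ D.
That puts F below B♭.
From F to B♭ is 17 semitones, exactly the perfect eleventh.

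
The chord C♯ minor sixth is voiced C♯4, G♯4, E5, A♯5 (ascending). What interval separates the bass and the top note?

major thirteenth

The outer voices are C♯4 and A♯5.
C♯ up to A♯ spans 13 letter names and 21 semitones — a major thirteenth.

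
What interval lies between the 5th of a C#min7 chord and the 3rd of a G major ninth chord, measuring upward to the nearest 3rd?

minor third

C#min7 has G# as its 5th, and G major ninth has B as its 3rd.
From G# to B: 3 semitones over a third = minor.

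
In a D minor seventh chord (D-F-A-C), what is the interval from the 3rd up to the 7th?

So we need the interval from F up to C.
F up to C spans 5 letter names and 7 semitones — a perfect fifth.

perfect fifth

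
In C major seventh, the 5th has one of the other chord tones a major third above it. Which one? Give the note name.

B

Spelling the chord: C-E-G-B.
The 5th is G. A major third above G is B.
B is the chord's 7th.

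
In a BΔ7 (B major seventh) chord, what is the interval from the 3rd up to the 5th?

minor third

B major seventh: B-D♯-F♯-A♯.
So we need the interval from D♯ up to F♯.
D♯ up to F♯ is 3 semitones, a half step narrower than a major third, so the interval is minor.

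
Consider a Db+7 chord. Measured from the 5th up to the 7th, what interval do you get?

Db7#5 is spelled Db–F–A–Cb.
5th = A; 7th = Cb.
From A to Cb: 2 semitones over a third = diminished.

diminished third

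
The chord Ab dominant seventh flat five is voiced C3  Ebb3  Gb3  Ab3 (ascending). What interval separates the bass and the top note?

The outer voices are C3 and Ab3.
From C to Ab: 8 semitones over a sixth = minor.

m6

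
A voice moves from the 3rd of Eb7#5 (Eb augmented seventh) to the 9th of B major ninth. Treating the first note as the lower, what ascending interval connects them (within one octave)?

Eb7#5 (Eb augmented seventh) has G as its 3rd, and B major ninth has C# as its 9th.
G up to C# is 6 semitones, a half step wider than a perfect fourth, so the interval is augmented.

augmented 4th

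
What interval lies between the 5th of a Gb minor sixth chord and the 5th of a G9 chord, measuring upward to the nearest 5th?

The 5th of Gb minor sixth is Db; the 5th of G9 is D.
1 letter names make it a unison; at 1 semitone (a half step wider than perfect) the quality is augmented.

augmented unison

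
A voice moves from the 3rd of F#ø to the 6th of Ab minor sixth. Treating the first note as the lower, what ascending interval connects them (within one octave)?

F#ø has A as its 3rd, and Ab minor sixth has F as its 6th.
From A to F: 8 semitones over a sixth = minor.

minor sixth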